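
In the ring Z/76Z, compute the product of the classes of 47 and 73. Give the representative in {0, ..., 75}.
11

Both factors are already reduced mod 76. 47 · 73 = 3431. Dividing by 76: 3431 = 45·76 + 11. So (47 · 73) mod 76 = 11.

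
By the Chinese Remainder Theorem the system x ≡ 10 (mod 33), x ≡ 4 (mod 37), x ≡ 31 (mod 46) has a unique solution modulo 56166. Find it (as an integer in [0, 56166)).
The moduli 33, 37, 46 are pairwise coprime, so by the CRT there is a unique solution mod 33·37·46 = 56166.
Solve by successive substitution. Start with x ≡ 10 (mod 33).
  Combine with x ≡ 4 (mod 37): write x = 10 + 33·t and require 10 + 33·t ≡ 4 (mod 37), i.e. 33·t ≡ 4 − 10 ≡ 31 (mod 37). Since 33^(−1) ≡ 9 (mod 37), t ≡ 9·31 ≡ 20 (mod 37). So x ≡ 10 + 33·20 = 670 (mod 1221).
  Combine with x ≡ 31 (mod 46): write x = 670 + 1221·t and require 670 + 1221·t ≡ 31 (mod 46), i.e. 1221·t ≡ 31 − 670 ≡ 5 (mod 46). Since 1221^(−1) ≡ 35 (mod 46) (1221 ≡ 25 (mod 46)), t ≡ 35·5 ≡ 37 (mod 46). So x ≡ 670 + 1221·37 = 45847 (mod 56166).
Unique solution in [0, 56166): x = 45847.

Final answer: x ≡ 45847 (mod 56166); the representative in [0, 56166) is 45847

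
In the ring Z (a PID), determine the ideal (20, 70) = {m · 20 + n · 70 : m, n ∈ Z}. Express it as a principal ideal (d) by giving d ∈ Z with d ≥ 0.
In the PID Z, (a, b) is generated by gcd(a, b). Compute gcd(70, 20) with the extended Euclidean algorithm, tracking rows (r, s, t) with s·70 + t·20 = r:
  row A: (70, 1, 0)   [1·70 + 0·20 = 70]
  row B: (20, 0, 1)   [0·70 + 1·20 = 20]
  70 = 3·20 + 10   → row C = row A − 3·row B = (10, 1, −3)   [check: 1·70 − 3·20 = 10]
  20 = 2·10 + 0   → remainder 0, stop. gcd = 10 (last nonzero row C).
So gcd(20, 70) = 10, with Bézout identity 1·70 − 3·20 = 10. Containment (⊇): the Bézout identity exhibits 10 as an element of (20, 70), giving (10) ⊆ (20, 70). Containment (⊆): since 10 | 20 and 10 | 70 (20 = 10·2, 70 = 10·7), every Z-linear combination of 20 and 70 is divisible by 10, so (20, 70) ⊆ (10). Therefore (20, 70) = (10), d = 10.

Final answer: (20, 70) = (10); d = 10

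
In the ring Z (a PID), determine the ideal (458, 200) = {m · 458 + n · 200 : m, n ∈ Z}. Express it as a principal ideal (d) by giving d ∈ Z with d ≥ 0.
(458, 200) = (2); d = 2

In the PID Z, (a, b) is generated by gcd(a, b). Compute gcd(458, 200) with the extended Euclidean algorithm, tracking rows (r, s, t) with s·458 + t·200 = r:
  row A: (458, 1, 0)   [1·458 + 0·200 = 458]
  row B: (200, 0, 1)   [0·458 + 1·200 = 200]
  458 = 2·200 + 58   → row C = row A − 2·row B = (58, 1, −2)   [check: 1·458 − 2·200 = 58]
  200 = 3·58 + 26   → row D = row B − 3·row C = (26, −3, 7)   [check: −3·458 + 7·200 = 26]
  58 = 2·26 + 6   → row E = row C − 2·row D = (6, 7, −16)   [check: 7·458 − 16·200 = 6]
  26 = 4·6 + 2   → row F = row D − 4·row E = (2, −31, 71)   [check: −31·458 + 71·200 = 2]
  6 = 3·2 + 0   → remainder 0, stop. gcd = 2 (last nonzero row F).
So gcd(458, 200) = 2, with Bézout identity −31·458 + 71·200 = 2. Containment (⊇): the Bézout identity exhibits 2 as an element of (458, 200), giving (2) ⊆ (458, 200). Containment (⊆): since 2 | 458 and 2 | 200 (458 = 2·229, 200 = 2·100), every Z-linear combination of 458 and 200 is divisible by 2, so (458, 200) ⊆ (2). Therefore (458, 200) = (2), d = 2.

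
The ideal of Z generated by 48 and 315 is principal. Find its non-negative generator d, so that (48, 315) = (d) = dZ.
(48, 315) = (3); d = 3

In the PID Z, (a, b) is generated by gcd(a, b). Compute gcd(315, 48) with the extended Euclidean algorithm, tracking rows (r, s, t) with s·315 + t·48 = r:
  row A: (315, 1, 0)   [1·315 + 0·48 = 315]
  row B: (48, 0, 1)   [0·315 + 1·48 = 48]
  315 = 6·48 + 27   → row C = row A − 6·row B = (27, 1, −6)   [check: 1·315 − 6·48 = 27]
  48 = 1·27 + 21   → row D = row B − 1·row C = (21, −1, 7)   [check: −1·315 + 7·48 = 21]
  27 = 1·21 + 6   → row E = row C − 1·row D = (6, 2, −13)   [check: 2·315 − 13·48 = 6]
  21 = 3·6 + 3   → row F = row D − 3·row E = (3, −7, 46)   [check: −7·315 + 46·48 = 3]
  6 = 2·3 + 0   → remainder 0, stop. gcd = 3 (last nonzero row F).
So gcd(48, 315) = 3, with Bézout identity −7·315 + 46·48 = 3. Containment (⊇): the Bézout identity exhibits 3 as an element of (48, 315), giving (3) ⊆ (48, 315). Containment (⊆): since 3 | 48 and 3 | 315 (48 = 3·16, 315 = 3·105), every Z-linear combination of 48 and 315 is divisible by 3, so (48, 315) ⊆ (3). Therefore (48, 315) = (3), d = 3.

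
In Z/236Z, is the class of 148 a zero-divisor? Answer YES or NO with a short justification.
YES

gcd(148, 236) = 4 > 1, so 148 is not a unit in Z/236Z. In Z/nZ every nonzero non-unit is a zero-divisor: explicitly, take b = 236/gcd = 59 ≠ 0 (mod 236); then 148·59 = 8732 = 37·236, i.e. 148·59 ≡ 0 (mod 236). So 148 is a zero-divisor.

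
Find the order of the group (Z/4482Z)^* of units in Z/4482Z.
(Z/4482Z)^* consists of the classes a with gcd(a, 4482) = 1, so its order is φ(4482). φ is multiplicative, with φ(p^e) = p^e − p^(e−1). Factorise 4482 = 2 · 3^3 · 83. Then
  φ(4482) = (2 − 1) · (3^3 − 3^2) · (83 − 1) = 1 · 18 · 82 = 1476.
Thus |(Z/4482Z)^*| = 1476.

Final answer: |(Z/4482Z)^*| = 1476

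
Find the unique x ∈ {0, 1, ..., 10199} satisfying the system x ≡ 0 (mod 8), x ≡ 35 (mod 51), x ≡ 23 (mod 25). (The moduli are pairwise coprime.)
The moduli 8, 51, 25 are pairwise coprime, so by the CRT there is a unique solution mod 8·51·25 = 10200.
Solve by successive substitution. Start with x ≡ 0 (mod 8).
  Combine with x ≡ 35 (mod 51): write x = 8·t and require 8·t ≡ 35 (mod 51). Since 8^(−1) ≡ 32 (mod 51), t ≡ 32·35 ≡ 49 (mod 51). So x ≡ 8·49 = 392 (mod 408).
  Combine with x ≡ 23 (mod 25): write x = 392 + 408·t and require 392 + 408·t ≡ 23 (mod 25), i.e. 408·t ≡ 23 − 392 ≡ 6 (mod 25). Since 408^(−1) ≡ 22 (mod 25) (408 ≡ 8 (mod 25)), t ≡ 22·6 ≡ 7 (mod 25). So x ≡ 392 + 408·7 = 3248 (mod 10200).
Unique solution in [0, 10200): x = 3248.

Final answer: x ≡ 3248 (mod 10200); the representative in [0, 10200) is 3248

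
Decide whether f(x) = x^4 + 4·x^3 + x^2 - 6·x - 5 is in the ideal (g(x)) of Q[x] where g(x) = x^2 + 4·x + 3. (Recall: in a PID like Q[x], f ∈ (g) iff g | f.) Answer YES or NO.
NO

In Q[x] the ideal (g) consists of all multiples of g, so f ∈ (g) iff g | f, i.e. iff the remainder of f on division by g is 0. Divide f by g (g is monic, so eliminate the leading term of the running remainder at each step):
  leading term x^4: subtract (x^2)·g(x) = x^4 + 4·x^3 + 3·x^2, leaving -2·x^2 - 6·x - 5
  leading term -2·x^2: subtract (-2)·g(x) = -2·x^2 - 8·x - 6, leaving 2·x + 1
The remainder r(x) = 2·x + 1 ≠ 0 (and deg r < deg g), so g ∤ f, i.e. f ∉ (g).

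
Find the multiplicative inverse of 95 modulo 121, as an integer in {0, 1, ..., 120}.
Apply the extended Euclidean algorithm to (121, 95), tracking rows (r, s, t) with s·121 + t·95 = r. Each division r_prev = q·r_cur + r_new produces the new row as (previous row) − q·(current row):
  row A: (121, 1, 0)   [1·121 + 0·95 = 121]
  row B: (95, 0, 1)   [0·121 + 1·95 = 95]
  121 = 1·95 + 26   → row C = row A − 1·row B = (26, 1, −1)   [check: 1·121 − 1·95 = 26]
  95 = 3·26 + 17   → row D = row B − 3·row C = (17, −3, 4)   [check: −3·121 + 4·95 = 17]
  26 = 1·17 + 9   → row E = row C − 1·row D = (9, 4, −5)   [check: 4·121 − 5·95 = 9]
  17 = 1·9 + 8   → row F = row D − 1·row E = (8, −7, 9)   [check: −7·121 + 9·95 = 8]
  9 = 1·8 + 1   → row G = row E − 1·row F = (1, 11, −14)   [check: 11·121 − 14·95 = 1]
  8 = 8·1 + 0   → remainder 0, stop. gcd = 1 (last nonzero row G).
The gcd is 1, so 95 is invertible mod 121. The last nonzero row gives 11·121 − 14·95 = 1, so t = −14. So 95^(−1) ≡ −14 ≡ 107 (mod 121). Verify: 95 · 107 = 10165 ≡ 1 (mod 121). ✓

Final answer: 95^(−1) ≡ 107 (mod 121)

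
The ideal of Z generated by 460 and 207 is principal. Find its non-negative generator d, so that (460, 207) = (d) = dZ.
In the PID Z, (a, b) is generated by gcd(a, b). Compute gcd(460, 207) with the extended Euclidean algorithm, tracking rows (r, s, t) with s·460 + t·207 = r:
  row A: (460, 1, 0)   [1·460 + 0·207 = 460]
  row B: (207, 0, 1)   [0·460 + 1·207 = 207]
  460 = 2·207 + 46   → row C = row A − 2·row B = (46, 1, −2)   [check: 1·460 − 2·207 = 46]
  207 = 4·46 + 23   → row D = row B − 4·row C = (23, −4, 9)   [check: −4·460 + 9·207 = 23]
  46 = 2·23 + 0   → remainder 0, stop. gcd = 23 (last nonzero row D).
So gcd(460, 207) = 23, with Bézout identity −4·460 + 9·207 = 23. Containment (⊇): the Bézout identity exhibits 23 as an element of (460, 207), giving (23) ⊆ (460, 207). Containment (⊆): since 23 | 460 and 23 | 207 (460 = 23·20, 207 = 23·9), every Z-linear combination of 460 and 207 is divisible by 23, so (460, 207) ⊆ (23). Therefore (460, 207) = (23), d = 23.

Final answer: (460, 207) = (23); d = 23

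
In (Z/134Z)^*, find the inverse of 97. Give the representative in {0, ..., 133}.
97^(−1) ≡ 105 (mod 134)

Apply the extended Euclidean algorithm to (134, 97), tracking rows (r, s, t) with s·134 + t·97 = r. Each division r_prev = q·r_cur + r_new produces the new row as (previous row) − q·(current row):
  row A: (134, 1, 0)   [1·134 + 0·97 = 134]
  row B: (97, 0, 1)   [0·134 + 1·97 = 97]
  134 = 1·97 + 37   → row C = row A − 1·row B = (37, 1, −1)   [check: 1·134 − 1·97 = 37]
  97 = 2·37 + 23   → row D = row B − 2·row C = (23, −2, 3)   [check: −2·134 + 3·97 = 23]
  37 = 1·23 + 14   → row E = row C − 1·row D = (14, 3, −4)   [check: 3·134 − 4·97 = 14]
  23 = 1·14 + 9   → row F = row D − 1·row E = (9, −5, 7)   [check: −5·134 + 7·97 = 9]
  14 = 1·9 + 5   → row G = row E − 1·row F = (5, 8, −11)   [check: 8·134 − 11·97 = 5]
  9 = 1·5 + 4   → row H = row F − 1·row G = (4, −13, 18)   [check: −13·134 + 18·97 = 4]
  5 = 1·4 + 1   → row I = row G − 1·row H = (1, 21, −29)   [check: 21·134 − 29·97 = 1]
  4 = 4·1 + 0   → remainder 0, stop. gcd = 1 (last nonzero row I).
The gcd is 1, so 97 is invertible mod 134. The last nonzero row gives 21·134 − 29·97 = 1, so t = −29. So 97^(−1) ≡ −29 ≡ 105 (mod 134). Verify: 97 · 105 = 10185 ≡ 1 (mod 134). ✓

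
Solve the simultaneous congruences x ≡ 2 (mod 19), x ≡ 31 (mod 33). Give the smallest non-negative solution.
The moduli 19, 33 are pairwise coprime, so by the CRT there is a unique solution mod 19·33 = 627.
Solve by successive substitution. Start with x ≡ 2 (mod 19).
  Combine with x ≡ 31 (mod 33): write x = 2 + 19·t and require 2 + 19·t ≡ 31 (mod 33), i.e. 19·t ≡ 31 − 2 ≡ 29 (mod 33). Since 19^(−1) ≡ 7 (mod 33), t ≡ 7·29 ≡ 5 (mod 33). So x ≡ 2 + 19·5 = 97 (mod 627).
Unique solution in [0, 627): x = 97.

Final answer: x ≡ 97 (mod 627); the representative in [0, 627) is 97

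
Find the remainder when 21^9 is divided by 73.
22

Use repeated squaring. Binary(9) = 1001. Walk through the bits of the exponent 9 left-to-right: at each bit after the leading one, square the running value, then multiply by 21 if the bit is 1 (always reducing mod 73):
  bit 1 = 1 (leading): start with 21.
  bit 2 = 0: square 21^2 = 441 ≡ 3 (mod 73).
  bit 3 = 0: square 3^2 = 9 (mod 73).
  bit 4 = 1: square 9^2 = 81 ≡ 8; bit is 1, so multiply 8·21 = 168 ≡ 22 (mod 73).
Final value: 21^9 ≡ 22 (mod 73).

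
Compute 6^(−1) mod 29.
Apply the extended Euclidean algorithm to (29, 6), tracking rows (r, s, t) with s·29 + t·6 = r. Each division r_prev = q·r_cur + r_new produces the new row as (previous row) − q·(current row):
  row A: (29, 1, 0)   [1·29 + 0·6 = 29]
  row B: (6, 0, 1)   [0·29 + 1·6 = 6]
  29 = 4·6 + 5   → row C = row A − 4·row B = (5, 1, −4)   [check: 1·29 − 4·6 = 5]
  6 = 1·5 + 1   → row D = row B − 1·row C = (1, −1, 5)   [check: −1·29 + 5·6 = 1]
  5 = 5·1 + 0   → remainder 0, stop. gcd = 1 (last nonzero row D).
The gcd is 1, so 6 is invertible mod 29. The last nonzero row gives −1·29 + 5·6 = 1, so t = 5. So 6^(−1) ≡ 5 (mod 29). Verify: 6 · 5 = 30 ≡ 1 (mod 29). ✓

Final answer: 6^(−1) ≡ 5 (mod 29)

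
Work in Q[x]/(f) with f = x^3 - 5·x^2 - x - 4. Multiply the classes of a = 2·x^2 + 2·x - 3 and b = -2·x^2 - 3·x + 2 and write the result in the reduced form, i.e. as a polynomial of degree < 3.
a · b ≡ -150·x^2 - 33·x - 126 (mod f(x))

First multiply in Q[x] without reducing: a · b = -4·x^4 - 10·x^3 + 4·x^2 + 13·x - 6. Now divide by f(x) = x^3 - 5·x^2 - x - 4, eliminating the leading term at each step:
  leading term -4·x^4: subtract (-4·x)·f(x) = -4·x^4 + 20·x^3 + 4·x^2 + 16·x, leaving -30·x^3 - 3·x - 6
  leading term -30·x^3: subtract (-30)·f(x) = -30·x^3 + 150·x^2 + 30·x + 120, leaving -150·x^2 - 33·x - 126
The degree is now < 3, so this is the remainder. Hence a · b ≡ -150·x^2 - 33·x - 126 in Q[x]/(f).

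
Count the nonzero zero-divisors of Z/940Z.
Z/940Z has 571 nonzero zero-divisors

In Z/940Z each nonzero element is either a unit (gcd with 940 is 1) or a zero-divisor (gcd > 1). The number of units is φ(940): factorise 940 = 2^2 · 5 · 47, so φ(940) = (2^2 − 2^1) · (5 − 1) · (47 − 1) = 2 · 4 · 46 = 368. The nonzero elements number 940 − 1 = 939. Hence the nonzero zero-divisors number 939 − 368 = 571.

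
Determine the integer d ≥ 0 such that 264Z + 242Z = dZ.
(264, 242) = (22); d = 22

In the PID Z, (a, b) is generated by gcd(a, b). Compute gcd(264, 242) with the extended Euclidean algorithm, tracking rows (r, s, t) with s·264 + t·242 = r:
  row A: (264, 1, 0)   [1·264 + 0·242 = 264]
  row B: (242, 0, 1)   [0·264 + 1·242 = 242]
  264 = 1·242 + 22   → row C = row A − 1·row B = (22, 1, −1)   [check: 1·264 − 1·242 = 22]
  242 = 11·22 + 0   → remainder 0, stop. gcd = 22 (last nonzero row C).
So gcd(264, 242) = 22, with Bézout identity 1·264 − 1·242 = 22. Containment (⊇): the Bézout identity exhibits 22 as an element of (264, 242), giving (22) ⊆ (264, 242). Containment (⊆): since 22 | 264 and 22 | 242 (264 = 22·12, 242 = 22·11), every Z-linear combination of 264 and 242 is divisible by 22, so (264, 242) ⊆ (22). Therefore (264, 242) = (22), d = 22.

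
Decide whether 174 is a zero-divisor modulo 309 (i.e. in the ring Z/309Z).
gcd(174, 309) = 3 > 1, so 174 is not a unit in Z/309Z. In Z/nZ every nonzero non-unit is a zero-divisor: explicitly, take b = 309/gcd = 103 ≠ 0 (mod 309); then 174·103 = 17922 = 58·309, i.e. 174·103 ≡ 0 (mod 309). So 174 is a zero-divisor.

Final answer: YES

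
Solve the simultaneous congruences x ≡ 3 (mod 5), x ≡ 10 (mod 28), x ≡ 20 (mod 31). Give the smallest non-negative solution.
x ≡ 3678 (mod 4340); the representative in [0, 4340) is 3678

The moduli 5, 28, 31 are pairwise coprime, so by the CRT there is a unique solution mod 5·28·31 = 4340.
Solve by successive substitution. Start with x ≡ 3 (mod 5).
  Combine with x ≡ 10 (mod 28): write x = 3 + 5·t and require 3 + 5·t ≡ 10 (mod 28), i.e. 5·t ≡ 10 − 3 ≡ 7 (mod 28). Since 5^(−1) ≡ 17 (mod 28), t ≡ 17·7 ≡ 7 (mod 28). So x ≡ 3 + 5·7 = 38 (mod 140).
  Combine with x ≡ 20 (mod 31): write x = 38 + 140·t and require 38 + 140·t ≡ 20 (mod 31), i.e. 140·t ≡ 20 − 38 ≡ 13 (mod 31). Since 140^(−1) ≡ 2 (mod 31) (140 ≡ 16 (mod 31)), t ≡ 2·13 ≡ 26 (mod 31). So x ≡ 38 + 140·26 = 3678 (mod 4340).
Unique solution in [0, 4340): x = 3678.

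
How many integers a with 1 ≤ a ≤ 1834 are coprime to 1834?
780

The number of a ∈ {1, ..., 1834} with gcd(a, 1834) = 1 is by definition Euler's totient φ(1834). φ is multiplicative, with φ(p^e) = p^e − p^(e−1). Factorise 1834 = 2 · 7 · 131. Then
  φ(1834) = (2 − 1) · (7 − 1) · (131 − 1) = 1 · 6 · 130 = 780.
So there are 780 such integers.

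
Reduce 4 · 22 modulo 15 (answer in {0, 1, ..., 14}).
Reduce the factors first: 22 ≡ 7 (mod 15), so 4 · 22 ≡ 4 · 7 (mod 15). 4 · 7 = 28. Dividing by 15: 28 = 1·15 + 13. So (4 · 22) mod 15 = 13.

Final answer: 13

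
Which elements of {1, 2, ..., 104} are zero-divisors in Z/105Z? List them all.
An element a ∈ Z/105Z (with a ≠ 0) is a zero-divisor iff gcd(a, 105) > 1 (because a is a unit precisely when gcd(a, n) = 1, and in Z/nZ every nonzero, non-unit element is a zero-divisor). Scan a = 1, ..., 104 and keep those with gcd(a, 105) > 1:
  gcd(3, 105) = 3, gcd(5, 105) = 5, gcd(6, 105) = 3, gcd(7, 105) = 7, gcd(9, 105) = 3, gcd(10, 105) = 5, gcd(12, 105) = 3, gcd(14, 105) = 7, gcd(15, 105) = 15, gcd(18, 105) = 3, gcd(20, 105) = 5, gcd(21, 105) = 21, gcd(24, 105) = 3, gcd(25, 105) = 5, gcd(27, 105) = 3, gcd(28, 105) = 7, gcd(30, 105) = 15, gcd(33, 105) = 3, gcd(35, 105) = 35, gcd(36, 105) = 3, gcd(39, 105) = 3, gcd(40, 105) = 5, gcd(42, 105) = 21, gcd(45, 105) = 15, gcd(48, 105) = 3, gcd(49, 105) = 7, gcd(50, 105) = 5, gcd(51, 105) = 3, gcd(54, 105) = 3, gcd(55, 105) = 5, gcd(56, 105) = 7, gcd(57, 105) = 3, gcd(60, 105) = 15, gcd(63, 105) = 21, gcd(65, 105) = 5, gcd(66, 105) = 3, gcd(69, 105) = 3, gcd(70, 105) = 35, gcd(72, 105) = 3, gcd(75, 105) = 15, gcd(77, 105) = 7, gcd(78, 105) = 3, gcd(80, 105) = 5, gcd(81, 105) = 3, gcd(84, 105) = 21, gcd(85, 105) = 5, gcd(87, 105) = 3, gcd(90, 105) = 15, gcd(91, 105) = 7, gcd(93, 105) = 3, gcd(95, 105) = 5, gcd(96, 105) = 3, gcd(98, 105) = 7, gcd(99, 105) = 3, gcd(100, 105) = 5, gcd(102, 105) = 3.
All other a ∈ {1, ..., 104} have gcd(a, 105) = 1 and are units. So the nonzero zero-divisors are exactly the 56 values of a appearing in this scan.

Final answer: nonzero zero-divisors of Z/105Z = {3, 5, 6, 7, 9, 10, 12, 14, 15, 18, 20, 21, 24, 25, 27, 28, 30, 33, 35, 36, 39, 40, 42, 45, 48, 49, 50, 51, 54, 55, 56, 57, 60, 63, 65, 66, 69, 70, 72, 75, 77, 78, 80, 81, 84, 85, 87, 90, 91, 93, 95, 96, 98, 99, 100, 102}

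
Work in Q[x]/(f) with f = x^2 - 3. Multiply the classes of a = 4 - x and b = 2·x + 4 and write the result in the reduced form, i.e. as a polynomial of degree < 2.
a · b ≡ 4·x + 10 (mod f(x))

First multiply in Q[x] without reducing: a · b = -2·x^2 + 4·x + 16. Now divide by f(x) = x^2 - 3, eliminating the leading term at each step:
  leading term -2·x^2: subtract (-2)·f(x) = 6 - 2·x^2, leaving 4·x + 10
The degree is now < 2, so this is the remainder. Hence a · b ≡ 4·x + 10 in Q[x]/(f).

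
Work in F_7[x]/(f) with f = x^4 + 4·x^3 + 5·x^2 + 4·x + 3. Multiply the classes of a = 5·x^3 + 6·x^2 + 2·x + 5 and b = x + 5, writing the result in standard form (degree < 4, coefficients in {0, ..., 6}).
Multiply as integer polynomials: a · b = 5·x^4 + 31·x^3 + 32·x^2 + 15·x + 25. Reducing coefficients mod 7: a · b ≡ 5·x^4 + 3·x^3 + 4·x^2 + x + 4. Now divide by f(x) = x^4 + 4·x^3 + 5·x^2 + 4·x + 3 in F_7[x], eliminating the leading term at each step:
  leading term 5·x^4: subtract (5)·f(x) = 5·x^4 + 6·x^3 + 4·x^2 + 6·x + 1, leaving 4·x^3 + 2·x + 3 (coefficients mod 7)
The degree is now < 4, so this is the remainder. Hence a · b ≡ 4·x^3 + 2·x + 3 in F_7[x]/(f).

Final answer: a · b ≡ 4·x^3 + 2·x + 3 (mod f(x))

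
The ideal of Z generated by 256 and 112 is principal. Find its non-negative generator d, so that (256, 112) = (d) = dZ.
In the PID Z, (a, b) is generated by gcd(a, b). Compute gcd(256, 112) with the extended Euclidean algorithm, tracking rows (r, s, t) with s·256 + t·112 = r:
  row A: (256, 1, 0)   [1·256 + 0·112 = 256]
  row B: (112, 0, 1)   [0·256 + 1·112 = 112]
  256 = 2·112 + 32   → row C = row A − 2·row B = (32, 1, −2)   [check: 1·256 − 2·112 = 32]
  112 = 3·32 + 16   → row D = row B − 3·row C = (16, −3, 7)   [check: −3·256 + 7·112 = 16]
  32 = 2·16 + 0   → remainder 0, stop. gcd = 16 (last nonzero row D).
So gcd(256, 112) = 16, with Bézout identity −3·256 + 7·112 = 16. Containment (⊇): the Bézout identity exhibits 16 as an element of (256, 112), giving (16) ⊆ (256, 112). Containment (⊆): since 16 | 256 and 16 | 112 (256 = 16·16, 112 = 16·7), every Z-linear combination of 256 and 112 is divisible by 16, so (256, 112) ⊆ (16). Therefore (256, 112) = (16), d = 16.

Final answer: (256, 112) = (16); d = 16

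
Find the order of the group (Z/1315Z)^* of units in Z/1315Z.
|(Z/1315Z)^*| = 1048

(Z/1315Z)^* consists of the classes a with gcd(a, 1315) = 1, so its order is φ(1315). φ is multiplicative, with φ(p^e) = p^e − p^(e−1). Factorise 1315 = 5 · 263. Then
  φ(1315) = (5 − 1) · (263 − 1) = 4 · 262 = 1048.
Thus |(Z/1315Z)^*| = 1048.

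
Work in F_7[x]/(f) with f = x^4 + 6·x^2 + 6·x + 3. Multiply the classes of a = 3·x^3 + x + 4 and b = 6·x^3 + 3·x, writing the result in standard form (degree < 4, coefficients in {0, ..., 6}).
Multiply as integer polynomials: a · b = 18·x^6 + 15·x^4 + 24·x^3 + 3·x^2 + 12·x. Reducing coefficients mod 7: a · b ≡ 4·x^6 + x^4 + 3·x^3 + 3·x^2 + 5·x. Now divide by f(x) = x^4 + 6·x^2 + 6·x + 3 in F_7[x], eliminating the leading term at each step:
  leading term 4·x^6: subtract (4·x^2)·f(x) = 4·x^6 + 3·x^4 + 3·x^3 + 5·x^2, leaving 5·x^4 + 5·x^2 + 5·x (coefficients mod 7)
  leading term 5·x^4: subtract (5)·f(x) = 5·x^4 + 2·x^2 + 2·x + 1, leaving 3·x^2 + 3·x + 6 (coefficients mod 7)
The degree is now < 4, so this is the remainder. Hence a · b ≡ 3·x^2 + 3·x + 6 in F_7[x]/(f).

Final answer: a · b ≡ 3·x^2 + 3·x + 6 (mod f(x))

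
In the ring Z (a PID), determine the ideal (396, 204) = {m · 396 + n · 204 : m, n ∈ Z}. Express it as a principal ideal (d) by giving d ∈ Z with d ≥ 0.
In the PID Z, (a, b) is generated by gcd(a, b). Compute gcd(396, 204) with the extended Euclidean algorithm, tracking rows (r, s, t) with s·396 + t·204 = r:
  row A: (396, 1, 0)   [1·396 + 0·204 = 396]
  row B: (204, 0, 1)   [0·396 + 1·204 = 204]
  396 = 1·204 + 192   → row C = row A − 1·row B = (192, 1, −1)   [check: 1·396 − 1·204 = 192]
  204 = 1·192 + 12   → row D = row B − 1·row C = (12, −1, 2)   [check: −1·396 + 2·204 = 12]
  192 = 16·12 + 0   → remainder 0, stop. gcd = 12 (last nonzero row D).
So gcd(396, 204) = 12, with Bézout identity −1·396 + 2·204 = 12. Containment (⊇): the Bézout identity exhibits 12 as an element of (396, 204), giving (12) ⊆ (396, 204). Containment (⊆): since 12 | 396 and 12 | 204 (396 = 12·33, 204 = 12·17), every Z-linear combination of 396 and 204 is divisible by 12, so (396, 204) ⊆ (12). Therefore (396, 204) = (12), d = 12.

Final answer: (396, 204) = (12); d = 12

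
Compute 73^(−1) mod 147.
Apply the extended Euclidean algorithm to (147, 73), tracking rows (r, s, t) with s·147 + t·73 = r. Each division r_prev = q·r_cur + r_new produces the new row as (previous row) − q·(current row):
  row A: (147, 1, 0)   [1·147 + 0·73 = 147]
  row B: (73, 0, 1)   [0·147 + 1·73 = 73]
  147 = 2·73 + 1   → row C = row A − 2·row B = (1, 1, −2)   [check: 1·147 − 2·73 = 1]
  73 = 73·1 + 0   → remainder 0, stop. gcd = 1 (last nonzero row C).
The gcd is 1, so 73 is invertible mod 147. The last nonzero row gives 1·147 − 2·73 = 1, so t = −2. So 73^(−1) ≡ −2 ≡ 145 (mod 147). Verify: 73 · 145 = 10585 ≡ 1 (mod 147). ✓

Final answer: 73^(−1) ≡ 145 (mod 147)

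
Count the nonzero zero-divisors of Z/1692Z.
Z/1692Z has 1139 nonzero zero-divisors

In Z/1692Z each nonzero element is either a unit (gcd with 1692 is 1) or a zero-divisor (gcd > 1). The number of units is φ(1692): factorise 1692 = 2^2 · 3^2 · 47, so φ(1692) = (2^2 − 2^1) · (3^2 − 3^1) · (47 − 1) = 2 · 6 · 46 = 552. The nonzero elements number 1692 − 1 = 1691. Hence the nonzero zero-divisors number 1691 − 552 = 1139.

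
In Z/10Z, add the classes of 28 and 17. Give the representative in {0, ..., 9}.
5

Reduce the summands first: 28 ≡ 8, 17 ≡ 7 (mod 10), so 28 + 17 ≡ 8 + 7 (mod 10). 8 + 7 = 15; 15 = 1·10 + 5, so (28 + 17) mod 10 = 5.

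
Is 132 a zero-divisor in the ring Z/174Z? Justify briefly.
YES

gcd(132, 174) = 6 > 1, so 132 is not a unit in Z/174Z. In Z/nZ every nonzero non-unit is a zero-divisor: explicitly, take b = 174/gcd = 29 ≠ 0 (mod 174); then 132·29 = 3828 = 22·174, i.e. 132·29 ≡ 0 (mod 174). So 132 is a zero-divisor.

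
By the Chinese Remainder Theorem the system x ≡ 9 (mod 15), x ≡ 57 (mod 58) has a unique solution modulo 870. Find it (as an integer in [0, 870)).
The moduli 15, 58 are pairwise coprime, so by the CRT there is a unique solution mod 15·58 = 870.
Solve by successive substitution. Start with x ≡ 9 (mod 15).
  Combine with x ≡ 57 (mod 58): write x = 9 + 15·t and require 9 + 15·t ≡ 57 (mod 58), i.e. 15·t ≡ 57 − 9 ≡ 48 (mod 58). Since 15^(−1) ≡ 31 (mod 58), t ≡ 31·48 ≡ 38 (mod 58). So x ≡ 9 + 15·38 = 579 (mod 870).
Unique solution in [0, 870): x = 579.

Final answer: x ≡ 579 (mod 870); the representative in [0, 870) is 579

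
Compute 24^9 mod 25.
Use repeated squaring. Binary(9) = 1001. Walk through the bits of the exponent 9 left-to-right: at each bit after the leading one, square the running value, then multiply by 24 if the bit is 1 (always reducing mod 25):
  bit 1 = 1 (leading): start with 24.
  bit 2 = 0: square 24^2 = 576 ≡ 1 (mod 25).
  bit 3 = 0: square 1^2 = 1 (mod 25).
  bit 4 = 1: square 1^2 = 1; bit is 1, so multiply 1·24 = 24 (mod 25).
Final value: 24^9 ≡ 24 (mod 25).

Final answer: 24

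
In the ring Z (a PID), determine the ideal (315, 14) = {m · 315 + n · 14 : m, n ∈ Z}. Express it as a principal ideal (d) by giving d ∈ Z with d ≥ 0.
In the PID Z, (a, b) is generated by gcd(a, b). Compute gcd(315, 14) with the extended Euclidean algorithm, tracking rows (r, s, t) with s·315 + t·14 = r:
  row A: (315, 1, 0)   [1·315 + 0·14 = 315]
  row B: (14, 0, 1)   [0·315 + 1·14 = 14]
  315 = 22·14 + 7   → row C = row A − 22·row B = (7, 1, −22)   [check: 1·315 − 22·14 = 7]
  14 = 2·7 + 0   → remainder 0, stop. gcd = 7 (last nonzero row C).
So gcd(315, 14) = 7, with Bézout identity 1·315 − 22·14 = 7. Containment (⊇): the Bézout identity exhibits 7 as an element of (315, 14), giving (7) ⊆ (315, 14). Containment (⊆): since 7 | 315 and 7 | 14 (315 = 7·45, 14 = 7·2), every Z-linear combination of 315 and 14 is divisible by 7, so (315, 14) ⊆ (7). Therefore (315, 14) = (7), d = 7.

Final answer: (315, 14) = (7); d = 7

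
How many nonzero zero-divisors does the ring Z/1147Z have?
Z/1147Z has 66 nonzero zero-divisors

In Z/1147Z each nonzero element is either a unit (gcd with 1147 is 1) or a zero-divisor (gcd > 1). The number of units is φ(1147): factorise 1147 = 31 · 37, so φ(1147) = (31 − 1) · (37 − 1) = 30 · 36 = 1080. The nonzero elements number 1147 − 1 = 1146. Hence the nonzero zero-divisors number 1146 − 1080 = 66.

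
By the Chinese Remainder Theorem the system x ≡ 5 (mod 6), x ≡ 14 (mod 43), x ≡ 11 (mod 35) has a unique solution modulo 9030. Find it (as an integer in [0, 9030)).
The moduli 6, 43, 35 are pairwise coprime, so by the CRT there is a unique solution mod 6·43·35 = 9030.
Solve by successive substitution. Start with x ≡ 5 (mod 6).
  Combine with x ≡ 14 (mod 43): write x = 5 + 6·t and require 5 + 6·t ≡ 14 (mod 43), i.e. 6·t ≡ 14 − 5 ≡ 9 (mod 43). Since 6^(−1) ≡ 36 (mod 43), t ≡ 36·9 ≡ 23 (mod 43). So x ≡ 5 + 6·23 = 143 (mod 258).
  Combine with x ≡ 11 (mod 35): write x = 143 + 258·t and require 143 + 258·t ≡ 11 (mod 35), i.e. 258·t ≡ 11 − 143 ≡ 8 (mod 35). Since 258^(−1) ≡ 27 (mod 35) (258 ≡ 13 (mod 35)), t ≡ 27·8 ≡ 6 (mod 35). So x ≡ 143 + 258·6 = 1691 (mod 9030).
Unique solution in [0, 9030): x = 1691.

Final answer: x ≡ 1691 (mod 9030); the representative in [0, 9030) is 1691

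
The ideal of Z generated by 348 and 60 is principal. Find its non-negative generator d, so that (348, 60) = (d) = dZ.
In the PID Z, (a, b) is generated by gcd(a, b). Compute gcd(348, 60) with the extended Euclidean algorithm, tracking rows (r, s, t) with s·348 + t·60 = r:
  row A: (348, 1, 0)   [1·348 + 0·60 = 348]
  row B: (60, 0, 1)   [0·348 + 1·60 = 60]
  348 = 5·60 + 48   → row C = row A − 5·row B = (48, 1, −5)   [check: 1·348 − 5·60 = 48]
  60 = 1·48 + 12   → row D = row B − 1·row C = (12, −1, 6)   [check: −1·348 + 6·60 = 12]
  48 = 4·12 + 0   → remainder 0, stop. gcd = 12 (last nonzero row D).
So gcd(348, 60) = 12, with Bézout identity −1·348 + 6·60 = 12. Containment (⊇): the Bézout identity exhibits 12 as an element of (348, 60), giving (12) ⊆ (348, 60). Containment (⊆): since 12 | 348 and 12 | 60 (348 = 12·29, 60 = 12·5), every Z-linear combination of 348 and 60 is divisible by 12, so (348, 60) ⊆ (12). Therefore (348, 60) = (12), d = 12.

Final answer: (348, 60) = (12); d = 12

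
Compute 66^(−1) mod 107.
66^(−1) ≡ 60 (mod 107)

Apply the extended Euclidean algorithm to (107, 66), tracking rows (r, s, t) with s·107 + t·66 = r. Each division r_prev = q·r_cur + r_new produces the new row as (previous row) − q·(current row):
  row A: (107, 1, 0)   [1·107 + 0·66 = 107]
  row B: (66, 0, 1)   [0·107 + 1·66 = 66]
  107 = 1·66 + 41   → row C = row A − 1·row B = (41, 1, −1)   [check: 1·107 − 1·66 = 41]
  66 = 1·41 + 25   → row D = row B − 1·row C = (25, −1, 2)   [check: −1·107 + 2·66 = 25]
  41 = 1·25 + 16   → row E = row C − 1·row D = (16, 2, −3)   [check: 2·107 − 3·66 = 16]
  25 = 1·16 + 9   → row F = row D − 1·row E = (9, −3, 5)   [check: −3·107 + 5·66 = 9]
  16 = 1·9 + 7   → row G = row E − 1·row F = (7, 5, −8)   [check: 5·107 − 8·66 = 7]
  9 = 1·7 + 2   → row H = row F − 1·row G = (2, −8, 13)   [check: −8·107 + 13·66 = 2]
  7 = 3·2 + 1   → row I = row G − 3·row H = (1, 29, −47)   [check: 29·107 − 47·66 = 1]
  2 = 2·1 + 0   → remainder 0, stop. gcd = 1 (last nonzero row I).
The gcd is 1, so 66 is invertible mod 107. The last nonzero row gives 29·107 − 47·66 = 1, so t = −47. So 66^(−1) ≡ −47 ≡ 60 (mod 107). Verify: 66 · 60 = 3960 ≡ 1 (mod 107). ✓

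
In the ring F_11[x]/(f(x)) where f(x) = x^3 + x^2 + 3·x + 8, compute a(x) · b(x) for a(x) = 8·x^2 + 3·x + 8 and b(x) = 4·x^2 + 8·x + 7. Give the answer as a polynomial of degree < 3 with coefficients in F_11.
a · b ≡ 5·x^2 + 5·x + 1 (mod f(x))

Multiply as integer polynomials: a · b = 32·x^4 + 76·x^3 + 112·x^2 + 85·x + 56. Reducing coefficients mod 11: a · b ≡ 10·x^4 + 10·x^3 + 2·x^2 + 8·x + 1. Now divide by f(x) = x^3 + x^2 + 3·x + 8 in F_11[x], eliminating the leading term at each step:
  leading term 10·x^4: subtract (10·x)·f(x) = 10·x^4 + 10·x^3 + 8·x^2 + 3·x, leaving 5·x^2 + 5·x + 1 (coefficients mod 11)
The degree is now < 3, so this is the remainder. Hence a · b ≡ 5·x^2 + 5·x + 1 in F_11[x]/(f).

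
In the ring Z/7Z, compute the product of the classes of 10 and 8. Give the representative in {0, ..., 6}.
3

Reduce the factors first: 10 ≡ 3, 8 ≡ 1 (mod 7), so 10 · 8 ≡ 3 · 1 (mod 7). 3 · 1 = 3. Dividing by 7: 3 = 0·7 + 3. So (10 · 8) mod 7 = 3.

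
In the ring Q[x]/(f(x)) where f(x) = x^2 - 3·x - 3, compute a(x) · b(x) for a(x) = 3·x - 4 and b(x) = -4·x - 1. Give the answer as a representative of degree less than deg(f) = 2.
First multiply in Q[x] without reducing: a · b = -12·x^2 + 13·x + 4. Now divide by f(x) = x^2 - 3·x - 3, eliminating the leading term at each step:
  leading term -12·x^2: subtract (-12)·f(x) = -12·x^2 + 36·x + 36, leaving -23·x - 32
The degree is now < 2, so this is the remainder. Hence a · b ≡ -23·x - 32 in Q[x]/(f).

Final answer: a · b ≡ -23·x - 32 (mod f(x))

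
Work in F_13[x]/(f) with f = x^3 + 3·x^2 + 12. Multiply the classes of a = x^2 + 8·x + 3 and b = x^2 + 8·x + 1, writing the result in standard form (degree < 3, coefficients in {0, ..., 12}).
Multiply as integer polynomials: a · b = x^4 + 16·x^3 + 68·x^2 + 32·x + 3. Reducing coefficients mod 13: a · b ≡ x^4 + 3·x^3 + 3·x^2 + 6·x + 3. Now divide by f(x) = x^3 + 3·x^2 + 12 in F_13[x], eliminating the leading term at each step:
  leading term x^4: subtract (x)·f(x) = x^4 + 3·x^3 + 12·x, leaving 3·x^2 + 7·x + 3 (coefficients mod 13)
The degree is now < 3, so this is the remainder. Hence a · b ≡ 3·x^2 + 7·x + 3 in F_13[x]/(f).

Final answer: a · b ≡ 3·x^2 + 7·x + 3 (mod f(x))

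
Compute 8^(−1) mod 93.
8^(−1) ≡ 35 (mod 93)

Apply the extended Euclidean algorithm to (93, 8), tracking rows (r, s, t) with s·93 + t·8 = r. Each division r_prev = q·r_cur + r_new produces the new row as (previous row) − q·(current row):
  row A: (93, 1, 0)   [1·93 + 0·8 = 93]
  row B: (8, 0, 1)   [0·93 + 1·8 = 8]
  93 = 11·8 + 5   → row C = row A − 11·row B = (5, 1, −11)   [check: 1·93 − 11·8 = 5]
  8 = 1·5 + 3   → row D = row B − 1·row C = (3, −1, 12)   [check: −1·93 + 12·8 = 3]
  5 = 1·3 + 2   → row E = row C − 1·row D = (2, 2, −23)   [check: 2·93 − 23·8 = 2]
  3 = 1·2 + 1   → row F = row D − 1·row E = (1, −3, 35)   [check: −3·93 + 35·8 = 1]
  2 = 2·1 + 0   → remainder 0, stop. gcd = 1 (last nonzero row F).
The gcd is 1, so 8 is invertible mod 93. The last nonzero row gives −3·93 + 35·8 = 1, so t = 35. So 8^(−1) ≡ 35 (mod 93). Verify: 8 · 35 = 280 ≡ 1 (mod 93). ✓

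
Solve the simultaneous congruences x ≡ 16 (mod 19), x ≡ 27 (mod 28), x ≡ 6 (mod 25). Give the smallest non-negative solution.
x ≡ 5431 (mod 13300); the representative in [0, 13300) is 5431

The moduli 19, 28, 25 are pairwise coprime, so by the CRT there is a unique solution mod 19·28·25 = 13300.
Solve by successive substitution. Start with x ≡ 16 (mod 19).
  Combine with x ≡ 27 (mod 28): write x = 16 + 19·t and require 16 + 19·t ≡ 27 (mod 28), i.e. 19·t ≡ 27 − 16 ≡ 11 (mod 28). Since 19^(−1) ≡ 3 (mod 28), t ≡ 3·11 ≡ 5 (mod 28). So x ≡ 16 + 19·5 = 111 (mod 532).
  Combine with x ≡ 6 (mod 25): write x = 111 + 532·t and require 111 + 532·t ≡ 6 (mod 25), i.e. 532·t ≡ 6 − 111 ≡ 20 (mod 25). Since 532^(−1) ≡ 18 (mod 25) (532 ≡ 7 (mod 25)), t ≡ 18·20 ≡ 10 (mod 25). So x ≡ 111 + 532·10 = 5431 (mod 13300).
Unique solution in [0, 13300): x = 5431.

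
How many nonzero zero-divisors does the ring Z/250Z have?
In Z/250Z each nonzero element is either a unit (gcd with 250 is 1) or a zero-divisor (gcd > 1). The number of units is φ(250): factorise 250 = 2 · 5^3, so φ(250) = (2 − 1) · (5^3 − 5^2) = 1 · 100 = 100. The nonzero elements number 250 − 1 = 249. Hence the nonzero zero-divisors number 249 − 100 = 149.

Final answer: Z/250Z has 149 nonzero zero-divisors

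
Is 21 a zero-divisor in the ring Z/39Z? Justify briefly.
YES

gcd(21, 39) = 3 > 1, so 21 is not a unit in Z/39Z. In Z/nZ every nonzero non-unit is a zero-divisor: explicitly, take b = 39/gcd = 13 ≠ 0 (mod 39); then 21·13 = 273 = 7·39, i.e. 21·13 ≡ 0 (mod 39). So 21 is a zero-divisor.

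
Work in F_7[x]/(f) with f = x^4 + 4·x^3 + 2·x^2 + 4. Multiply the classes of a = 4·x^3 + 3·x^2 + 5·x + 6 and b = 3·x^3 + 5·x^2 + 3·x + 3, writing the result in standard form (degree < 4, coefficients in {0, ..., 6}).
a · b ≡ 6·x^3 + 4·x + 6 (mod f(x))

Multiply as integer polynomials: a · b = 12·x^6 + 29·x^5 + 42·x^4 + 64·x^3 + 54·x^2 + 33·x + 18. Reducing coefficients mod 7: a · b ≡ 5·x^6 + x^5 + x^3 + 5·x^2 + 5·x + 4. Now divide by f(x) = x^4 + 4·x^3 + 2·x^2 + 4 in F_7[x], eliminating the leading term at each step:
  leading term 5·x^6: subtract (5·x^2)·f(x) = 5·x^6 + 6·x^5 + 3·x^4 + 6·x^2, leaving 2·x^5 + 4·x^4 + x^3 + 6·x^2 + 5·x + 4 (coefficients mod 7)
  leading term 2·x^5: subtract (2·x)·f(x) = 2·x^5 + x^4 + 4·x^3 + x, leaving 3·x^4 + 4·x^3 + 6·x^2 + 4·x + 4 (coefficients mod 7)
  leading term 3·x^4: subtract (3)·f(x) = 3·x^4 + 5·x^3 + 6·x^2 + 5, leaving 6·x^3 + 4·x + 6 (coefficients mod 7)
The degree is now < 4, so this is the remainder. Hence a · b ≡ 6·x^3 + 4·x + 6 in F_7[x]/(f).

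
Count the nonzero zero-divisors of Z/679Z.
In Z/679Z each nonzero element is either a unit (gcd with 679 is 1) or a zero-divisor (gcd > 1). The number of units is φ(679): factorise 679 = 7 · 97, so φ(679) = (7 − 1) · (97 − 1) = 6 · 96 = 576. The nonzero elements number 679 − 1 = 678. Hence the nonzero zero-divisors number 678 − 576 = 102.

Final answer: Z/679Z has 102 nonzero zero-divisors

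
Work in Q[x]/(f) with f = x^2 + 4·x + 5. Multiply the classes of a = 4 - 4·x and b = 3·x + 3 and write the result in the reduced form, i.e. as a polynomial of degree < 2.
a · b ≡ 48·x + 72 (mod f(x))

First multiply in Q[x] without reducing: a · b = 12 - 12·x^2. Now divide by f(x) = x^2 + 4·x + 5, eliminating the leading term at each step:
  leading term -12·x^2: subtract (-12)·f(x) = -12·x^2 - 48·x - 60, leaving 48·x + 72
The degree is now < 2, so this is the remainder. Hence a · b ≡ 48·x + 72 in Q[x]/(f).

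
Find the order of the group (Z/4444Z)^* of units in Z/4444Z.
(Z/4444Z)^* consists of the classes a with gcd(a, 4444) = 1, so its order is φ(4444). φ is multiplicative, with φ(p^e) = p^e − p^(e−1). Factorise 4444 = 2^2 · 11 · 101. Then
  φ(4444) = (2^2 − 2^1) · (11 − 1) · (101 − 1) = 2 · 10 · 100 = 2000.
Thus |(Z/4444Z)^*| = 2000.

Final answer: |(Z/4444Z)^*| = 2000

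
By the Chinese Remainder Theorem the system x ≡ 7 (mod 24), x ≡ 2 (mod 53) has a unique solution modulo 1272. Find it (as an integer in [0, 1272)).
The moduli 24, 53 are pairwise coprime, so by the CRT there is a unique solution mod 24·53 = 1272.
Solve by successive substitution. Start with x ≡ 7 (mod 24).
  Combine with x ≡ 2 (mod 53): write x = 7 + 24·t and require 7 + 24·t ≡ 2 (mod 53), i.e. 24·t ≡ 2 − 7 ≡ 48 (mod 53). Since 24^(−1) ≡ 42 (mod 53), t ≡ 42·48 ≡ 2 (mod 53). So x ≡ 7 + 24·2 = 55 (mod 1272).
Unique solution in [0, 1272): x = 55.

Final answer: x ≡ 55 (mod 1272); the representative in [0, 1272) is 55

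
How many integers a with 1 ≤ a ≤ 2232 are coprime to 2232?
The number of a ∈ {1, ..., 2232} with gcd(a, 2232) = 1 is by definition Euler's totient φ(2232). φ is multiplicative, with φ(p^e) = p^e − p^(e−1). Factorise 2232 = 2^3 · 3^2 · 31. Then
  φ(2232) = (2^3 − 2^2) · (3^2 − 3^1) · (31 − 1) = 4 · 6 · 30 = 720.
So there are 720 such integers.

Final answer: 720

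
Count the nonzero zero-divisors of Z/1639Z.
Z/1639Z has 158 nonzero zero-divisors

In Z/1639Z each nonzero element is either a unit (gcd with 1639 is 1) or a zero-divisor (gcd > 1). The number of units is φ(1639): factorise 1639 = 11 · 149, so φ(1639) = (11 − 1) · (149 − 1) = 10 · 148 = 1480. The nonzero elements number 1639 − 1 = 1638. Hence the nonzero zero-divisors number 1638 − 1480 = 158.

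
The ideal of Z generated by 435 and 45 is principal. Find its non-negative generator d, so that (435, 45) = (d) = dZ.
In the PID Z, (a, b) is generated by gcd(a, b). Compute gcd(435, 45) with the extended Euclidean algorithm, tracking rows (r, s, t) with s·435 + t·45 = r:
  row A: (435, 1, 0)   [1·435 + 0·45 = 435]
  row B: (45, 0, 1)   [0·435 + 1·45 = 45]
  435 = 9·45 + 30   → row C = row A − 9·row B = (30, 1, −9)   [check: 1·435 − 9·45 = 30]
  45 = 1·30 + 15   → row D = row B − 1·row C = (15, −1, 10)   [check: −1·435 + 10·45 = 15]
  30 = 2·15 + 0   → remainder 0, stop. gcd = 15 (last nonzero row D).
So gcd(435, 45) = 15, with Bézout identity −1·435 + 10·45 = 15. Containment (⊇): the Bézout identity exhibits 15 as an element of (435, 45), giving (15) ⊆ (435, 45). Containment (⊆): since 15 | 435 and 15 | 45 (435 = 15·29, 45 = 15·3), every Z-linear combination of 435 and 45 is divisible by 15, so (435, 45) ⊆ (15). Therefore (435, 45) = (15), d = 15.

Final answer: (435, 45) = (15); d = 15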